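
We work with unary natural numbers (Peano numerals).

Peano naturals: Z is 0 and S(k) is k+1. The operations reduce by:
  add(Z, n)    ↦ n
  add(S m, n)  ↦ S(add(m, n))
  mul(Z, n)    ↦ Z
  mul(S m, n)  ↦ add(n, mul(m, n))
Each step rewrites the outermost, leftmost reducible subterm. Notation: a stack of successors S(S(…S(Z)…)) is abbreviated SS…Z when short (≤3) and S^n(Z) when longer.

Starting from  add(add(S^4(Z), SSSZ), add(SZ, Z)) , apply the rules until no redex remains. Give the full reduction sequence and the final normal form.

  start: add(add(S^4(Z), SSSZ), add(SZ, Z))
  step 1: add(S(add(SSSZ, SSSZ)), add(SZ, Z))
  step 2: S(add(add(SSSZ, SSSZ), add(SZ, Z)))
  step 3: S(add(S(add(SSZ, SSSZ)), add(SZ, Z)))
  step 4: S(S(add(add(SSZ, SSSZ), add(SZ, Z))))
  step 5: S(S(add(S(add(SZ, SSSZ)), add(SZ, Z))))
  step 6: S(S(S(add(add(SZ, SSSZ), add(SZ, Z)))))
  step 7: S(S(S(add(S(add(Z, SSSZ)), add(SZ, Z)))))
  step 8: S(S(S(S(add(add(Z, SSSZ), add(SZ, Z))))))
  step 9: S(S(S(S(add(SSSZ, add(SZ, Z))))))
  step 10: S(S(S(S(S(add(SSZ, add(SZ, Z)))))))
  step 11: S(S(S(S(S(S(add(SZ, add(SZ, Z))))))))
  step 12: S(S(S(S(S(S(S(add(Z, add(SZ, Z)))))))))
  step 13: S(S(S(S(S(S(S(add(SZ, Z))))))))
  step 14: S(S(S(S(S(S(S(S(add(Z, Z)))))))))
  step 15: S^8(Z)

Answer: normal form = S^8(Z)  (in 15 steps)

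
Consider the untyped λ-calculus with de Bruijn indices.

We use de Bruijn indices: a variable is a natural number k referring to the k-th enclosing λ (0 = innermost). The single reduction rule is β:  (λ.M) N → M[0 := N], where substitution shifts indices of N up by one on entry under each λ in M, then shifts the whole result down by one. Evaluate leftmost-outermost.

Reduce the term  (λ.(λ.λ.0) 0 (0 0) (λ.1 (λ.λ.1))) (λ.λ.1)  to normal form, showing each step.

Answer: normal form = λ.λ.1  (in 5 steps)

Derivation:
  start: (λ.(λ.λ.0) 0 (0 0) (λ.1 (λ.λ.1))) (λ.λ.1)
  [1] (λ.λ.0) (λ.λ.1) ((λ.λ.1) (λ.λ.1)) (λ.(λ.λ.1) (λ.λ.1))
  [2] (λ.0) ((λ.λ.1) (λ.λ.1)) (λ.(λ.λ.1) (λ.λ.1))
  [3] (λ.λ.1) (λ.λ.1) (λ.(λ.λ.1) (λ.λ.1))
  [4] (λ.λ.λ.1) (λ.(λ.λ.1) (λ.λ.1))
  [5] λ.λ.1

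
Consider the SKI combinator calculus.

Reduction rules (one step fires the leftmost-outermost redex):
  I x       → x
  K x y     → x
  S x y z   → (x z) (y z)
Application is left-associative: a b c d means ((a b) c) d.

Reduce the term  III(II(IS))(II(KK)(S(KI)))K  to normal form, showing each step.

Answer: normal form = SKK  (in 9 steps)

Reduction:
  start: III(II(IS))(II(KK)(S(KI)))K
  step 1: II(II(IS))(II(KK)(S(KI)))K
  step 2: I(II(IS))(II(KK)(S(KI)))K
  step 3: II(IS)(II(KK)(S(KI)))K
  step 4: I(IS)(II(KK)(S(KI)))K
  step 5: IS(II(KK)(S(KI)))K
  step 6: S(II(KK)(S(KI)))K
  step 7: S(I(KK)(S(KI)))K
  step 8: S(KK(S(KI)))K
  step 9: SKK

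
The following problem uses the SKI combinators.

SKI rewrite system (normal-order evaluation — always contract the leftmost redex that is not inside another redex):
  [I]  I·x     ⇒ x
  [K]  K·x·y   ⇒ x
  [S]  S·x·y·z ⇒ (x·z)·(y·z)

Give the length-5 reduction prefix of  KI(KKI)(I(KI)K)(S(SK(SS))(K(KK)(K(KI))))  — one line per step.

Answer: after 5 steps: S(SK(SS))(K(KK)(K(KI)))

Reduction:
  start: KI(KKI)(I(KI)K)(S(SK(SS))(K(KK)(K(KI))))
  [1] I(I(KI)K)(S(SK(SS))(K(KK)(K(KI))))
  [2] I(KI)K(S(SK(SS))(K(KK)(K(KI))))
  [3] KIK(S(SK(SS))(K(KK)(K(KI))))
  [4] I(S(SK(SS))(K(KK)(K(KI))))
  [5] S(SK(SS))(K(KK)(K(KI)))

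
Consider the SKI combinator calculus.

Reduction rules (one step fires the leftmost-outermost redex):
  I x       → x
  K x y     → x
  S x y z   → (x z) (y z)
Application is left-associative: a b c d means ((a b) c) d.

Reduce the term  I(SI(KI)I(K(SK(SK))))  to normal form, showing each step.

Answer: normal form = K(SK(SK))  (in 6 steps)

Working:
  start: I(SI(KI)I(K(SK(SK))))
  [1] SI(KI)I(K(SK(SK)))
  [2] II(KII)(K(SK(SK)))
  [3] I(KII)(K(SK(SK)))
  [4] KII(K(SK(SK)))
  [5] I(K(SK(SK)))
  [6] K(SK(SK))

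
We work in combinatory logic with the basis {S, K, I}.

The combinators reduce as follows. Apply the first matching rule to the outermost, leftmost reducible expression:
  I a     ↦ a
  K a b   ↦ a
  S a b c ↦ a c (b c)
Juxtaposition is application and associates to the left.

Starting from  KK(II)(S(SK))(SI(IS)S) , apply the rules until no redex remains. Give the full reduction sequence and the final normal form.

Answer: normal form = S(SK)  (in 2 steps)

Derivation:
  start: KK(II)(S(SK))(SI(IS)S)
  →1  K(S(SK))(SI(IS)S)
  →2  S(SK)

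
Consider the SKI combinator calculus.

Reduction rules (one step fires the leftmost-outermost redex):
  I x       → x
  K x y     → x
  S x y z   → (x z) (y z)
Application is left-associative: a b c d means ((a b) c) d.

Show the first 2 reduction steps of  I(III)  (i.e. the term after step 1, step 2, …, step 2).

  start: I(III)
  [1] III
  [2] II

Answer: after 2 steps: II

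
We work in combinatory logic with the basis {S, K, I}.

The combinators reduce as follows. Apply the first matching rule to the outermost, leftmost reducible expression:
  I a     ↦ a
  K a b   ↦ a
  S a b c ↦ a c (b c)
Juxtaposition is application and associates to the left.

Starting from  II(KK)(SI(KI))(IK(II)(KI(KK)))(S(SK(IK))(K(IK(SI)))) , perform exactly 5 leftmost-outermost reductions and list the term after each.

Answer: after 5 steps: K(II)(KI(KK))

Working:
  start: II(KK)(SI(KI))(IK(II)(KI(KK)))(S(SK(IK))(K(IK(SI))))
  →1  I(KK)(SI(KI))(IK(II)(KI(KK)))(S(SK(IK))(K(IK(SI))))
  →2  KK(SI(KI))(IK(II)(KI(KK)))(S(SK(IK))(K(IK(SI))))
  →3  K(IK(II)(KI(KK)))(S(SK(IK))(K(IK(SI))))
  →4  IK(II)(KI(KK))
  →5  K(II)(KI(KK))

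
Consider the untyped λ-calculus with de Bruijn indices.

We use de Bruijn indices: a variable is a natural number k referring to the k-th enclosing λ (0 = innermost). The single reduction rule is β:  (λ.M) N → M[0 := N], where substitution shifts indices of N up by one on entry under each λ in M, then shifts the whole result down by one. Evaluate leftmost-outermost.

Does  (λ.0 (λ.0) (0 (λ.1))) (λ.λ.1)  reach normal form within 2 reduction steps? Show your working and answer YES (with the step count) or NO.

Answer: NO — after 2 steps the term is (λ.λ.0) ((λ.λ.1) (λ.λ.λ.1)), not yet normal

Working:
  start: (λ.0 (λ.0) (0 (λ.1))) (λ.λ.1)
  →1  (λ.λ.1) (λ.0) ((λ.λ.1) (λ.λ.λ.1))
  →2  (λ.λ.0) ((λ.λ.1) (λ.λ.λ.1))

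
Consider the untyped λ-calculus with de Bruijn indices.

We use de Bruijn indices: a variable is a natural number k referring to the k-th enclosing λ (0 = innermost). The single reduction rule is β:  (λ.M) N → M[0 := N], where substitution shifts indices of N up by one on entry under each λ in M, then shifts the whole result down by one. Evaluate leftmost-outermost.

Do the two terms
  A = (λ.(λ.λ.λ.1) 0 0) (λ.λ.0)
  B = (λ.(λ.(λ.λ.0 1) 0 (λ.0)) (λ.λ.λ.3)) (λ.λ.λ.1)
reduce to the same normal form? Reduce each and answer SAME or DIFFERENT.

Answer: DIFFERENT — A ⇓ λ.λ.λ.0, B ⇓ λ.λ.λ.λ.λ.λ.1

Derivation:
Term A:
  start: (λ.(λ.λ.λ.1) 0 0) (λ.λ.0)
  step 1: (λ.λ.λ.1) (λ.λ.0) (λ.λ.0)
  step 2: (λ.λ.1) (λ.λ.0)
  step 3: λ.λ.λ.0

Term B:
  start: (λ.(λ.(λ.λ.0 1) 0 (λ.0)) (λ.λ.λ.3)) (λ.λ.λ.1)
  step 1: (λ.(λ.λ.0 1) 0 (λ.0)) (λ.λ.λ.λ.λ.λ.1)
  step 2: (λ.λ.0 1) (λ.λ.λ.λ.λ.λ.1) (λ.0)
  step 3: (λ.0 (λ.λ.λ.λ.λ.λ.1)) (λ.0)
  step 4: (λ.0) (λ.λ.λ.λ.λ.λ.1)
  step 5: λ.λ.λ.λ.λ.λ.1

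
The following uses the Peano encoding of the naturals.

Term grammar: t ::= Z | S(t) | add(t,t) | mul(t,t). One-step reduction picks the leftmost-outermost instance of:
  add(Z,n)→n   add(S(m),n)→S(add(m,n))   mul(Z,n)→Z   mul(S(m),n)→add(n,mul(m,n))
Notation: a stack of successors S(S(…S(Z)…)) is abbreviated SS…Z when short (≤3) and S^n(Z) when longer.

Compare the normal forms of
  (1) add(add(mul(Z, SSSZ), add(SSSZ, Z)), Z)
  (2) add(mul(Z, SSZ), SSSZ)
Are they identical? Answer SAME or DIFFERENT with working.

Term A:
  start: add(add(mul(Z, SSSZ), add(SSSZ, Z)), Z)
  [1] add(add(Z, add(SSSZ, Z)), Z)
  [2] add(add(SSSZ, Z), Z)
  [3] add(S(add(SSZ, Z)), Z)
  [4] S(add(add(SSZ, Z), Z))
  [5] S(add(S(add(SZ, Z)), Z))
  [6] S(S(add(add(SZ, Z), Z)))
  [7] S(S(add(S(add(Z, Z)), Z)))
  [8] S(S(S(add(add(Z, Z), Z))))
  [9] S(S(S(add(Z, Z))))
  [10] SSSZ

Term B:
  start: add(mul(Z, SSZ), SSSZ)
  [1] add(Z, SSSZ)
  [2] SSSZ

Answer: SAME — A ⇓ SSSZ, B ⇓ SSSZ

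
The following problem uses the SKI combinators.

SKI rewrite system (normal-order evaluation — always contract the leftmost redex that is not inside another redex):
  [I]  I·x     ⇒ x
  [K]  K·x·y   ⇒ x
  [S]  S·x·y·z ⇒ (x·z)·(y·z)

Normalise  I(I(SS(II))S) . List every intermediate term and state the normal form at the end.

Answer: normal form = SSS  (in 5 steps)

Working:
  start: I(I(SS(II))S)
  [1] I(SS(II))S
  [2] SS(II)S
  [3] SS(IIS)
  [4] SS(IS)
  [5] SSS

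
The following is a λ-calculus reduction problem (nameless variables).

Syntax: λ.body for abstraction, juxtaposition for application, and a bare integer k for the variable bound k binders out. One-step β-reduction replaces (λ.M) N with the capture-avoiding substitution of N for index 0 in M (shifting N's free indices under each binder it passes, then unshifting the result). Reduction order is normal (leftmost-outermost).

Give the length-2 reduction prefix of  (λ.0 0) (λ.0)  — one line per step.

Answer: after 2 steps: λ.0

Working:
  start: (λ.0 0) (λ.0)
  step 1: (λ.0) (λ.0)
  step 2: λ.0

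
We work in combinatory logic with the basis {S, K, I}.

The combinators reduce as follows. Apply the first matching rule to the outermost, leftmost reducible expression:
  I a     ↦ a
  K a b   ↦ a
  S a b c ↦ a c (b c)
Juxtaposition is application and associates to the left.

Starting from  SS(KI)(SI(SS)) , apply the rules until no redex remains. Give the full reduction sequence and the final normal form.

Answer: normal form = S(SI(SS))I  (in 2 steps)

Derivation:
  start: SS(KI)(SI(SS))
  step 1: S(SI(SS))(KI(SI(SS)))
  step 2: S(SI(SS))I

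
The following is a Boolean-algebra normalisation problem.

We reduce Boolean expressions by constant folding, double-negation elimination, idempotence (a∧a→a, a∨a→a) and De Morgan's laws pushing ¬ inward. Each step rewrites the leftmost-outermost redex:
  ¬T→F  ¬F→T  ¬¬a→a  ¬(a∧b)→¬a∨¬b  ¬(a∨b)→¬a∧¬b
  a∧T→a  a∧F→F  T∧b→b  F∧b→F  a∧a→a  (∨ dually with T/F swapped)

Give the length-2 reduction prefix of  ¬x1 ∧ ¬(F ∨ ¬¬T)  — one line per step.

Answer: after 2 steps: ¬x1 ∧ (T ∧ ¬¬¬T)

Reduction:
  start: ¬x1 ∧ ¬(F ∨ ¬¬T)
  [1] ¬x1 ∧ (¬F ∧ ¬¬¬T)
  [2] ¬x1 ∧ (T ∧ ¬¬¬T)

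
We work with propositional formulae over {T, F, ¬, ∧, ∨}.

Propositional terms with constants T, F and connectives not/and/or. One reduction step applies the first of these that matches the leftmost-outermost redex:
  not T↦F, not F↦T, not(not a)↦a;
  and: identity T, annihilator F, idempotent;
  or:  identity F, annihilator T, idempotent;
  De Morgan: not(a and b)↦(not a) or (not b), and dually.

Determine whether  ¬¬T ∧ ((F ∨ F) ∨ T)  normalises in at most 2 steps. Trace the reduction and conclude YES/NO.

Answer: NO — after 2 steps the term is (F ∨ F) ∨ T, not yet normal

Reduction:
  start: ¬¬T ∧ ((F ∨ F) ∨ T)
  →1  T ∧ ((F ∨ F) ∨ T)
  →2  (F ∨ F) ∨ T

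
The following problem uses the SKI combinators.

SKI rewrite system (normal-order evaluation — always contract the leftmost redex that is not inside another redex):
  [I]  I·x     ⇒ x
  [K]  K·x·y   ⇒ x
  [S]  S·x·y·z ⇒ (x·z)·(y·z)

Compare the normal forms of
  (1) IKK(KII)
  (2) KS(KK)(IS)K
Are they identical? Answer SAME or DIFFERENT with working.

Answer: DIFFERENT — A ⇓ K, B ⇓ SSK

Working:
Term A:
  start: IKK(KII)
  [1] KK(KII)
  [2] K

Term B:
  start: KS(KK)(IS)K
  [1] S(IS)K
  [2] SSK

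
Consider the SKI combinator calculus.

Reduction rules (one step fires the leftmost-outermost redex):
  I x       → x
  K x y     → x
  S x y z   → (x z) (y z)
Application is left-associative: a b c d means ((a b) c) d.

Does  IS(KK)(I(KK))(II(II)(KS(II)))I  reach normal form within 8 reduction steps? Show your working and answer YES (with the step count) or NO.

Answer: YES — reaches normal form K in 6 ≤ 8 steps

Working:
  start: IS(KK)(I(KK))(II(II)(KS(II)))I
  step 1: S(KK)(I(KK))(II(II)(KS(II)))I
  step 2: KK(II(II)(KS(II)))(I(KK)(II(II)(KS(II))))I
  step 3: K(I(KK)(II(II)(KS(II))))I
  step 4: I(KK)(II(II)(KS(II)))
  step 5: KK(II(II)(KS(II)))
  step 6: K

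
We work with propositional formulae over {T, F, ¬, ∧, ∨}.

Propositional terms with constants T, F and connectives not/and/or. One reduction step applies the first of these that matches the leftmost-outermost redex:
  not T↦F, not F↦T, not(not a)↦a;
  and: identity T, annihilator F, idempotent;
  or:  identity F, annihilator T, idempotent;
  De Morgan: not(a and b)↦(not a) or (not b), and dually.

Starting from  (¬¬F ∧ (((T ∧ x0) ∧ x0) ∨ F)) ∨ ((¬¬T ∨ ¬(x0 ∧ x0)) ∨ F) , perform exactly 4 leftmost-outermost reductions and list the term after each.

  start: (¬¬F ∧ (((T ∧ x0) ∧ x0) ∨ F)) ∨ ((¬¬T ∨ ¬(x0 ∧ x0)) ∨ F)
  →1  (F ∧ (((T ∧ x0) ∧ x0) ∨ F)) ∨ ((¬¬T ∨ ¬(x0 ∧ x0)) ∨ F)
  →2  F ∨ ((¬¬T ∨ ¬(x0 ∧ x0)) ∨ F)
  →3  (¬¬T ∨ ¬(x0 ∧ x0)) ∨ F
  →4  ¬¬T ∨ ¬(x0 ∧ x0)

Answer: after 4 steps: ¬¬T ∨ ¬(x0 ∧ x0)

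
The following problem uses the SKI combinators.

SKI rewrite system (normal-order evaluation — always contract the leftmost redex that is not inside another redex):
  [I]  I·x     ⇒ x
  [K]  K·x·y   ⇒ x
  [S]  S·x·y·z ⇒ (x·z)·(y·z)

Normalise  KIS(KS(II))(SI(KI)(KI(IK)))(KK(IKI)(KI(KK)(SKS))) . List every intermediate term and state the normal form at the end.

Answer: normal form = SI(K(SKS))  (in 11 steps)

Reduction:
  start: KIS(KS(II))(SI(KI)(KI(IK)))(KK(IKI)(KI(KK)(SKS)))
  →1  I(KS(II))(SI(KI)(KI(IK)))(KK(IKI)(KI(KK)(SKS)))
  →2  KS(II)(SI(KI)(KI(IK)))(KK(IKI)(KI(KK)(SKS)))
  →3  S(SI(KI)(KI(IK)))(KK(IKI)(KI(KK)(SKS)))
  →4  S(I(KI(IK))(KI(KI(IK))))(KK(IKI)(KI(KK)(SKS)))
  →5  S(KI(IK)(KI(KI(IK))))(KK(IKI)(KI(KK)(SKS)))
  →6  S(I(KI(KI(IK))))(KK(IKI)(KI(KK)(SKS)))
  →7  S(KI(KI(IK)))(KK(IKI)(KI(KK)(SKS)))
  →8  SI(KK(IKI)(KI(KK)(SKS)))
  →9  SI(K(KI(KK)(SKS)))
  →10  SI(K(I(SKS)))
  →11  SI(K(SKS))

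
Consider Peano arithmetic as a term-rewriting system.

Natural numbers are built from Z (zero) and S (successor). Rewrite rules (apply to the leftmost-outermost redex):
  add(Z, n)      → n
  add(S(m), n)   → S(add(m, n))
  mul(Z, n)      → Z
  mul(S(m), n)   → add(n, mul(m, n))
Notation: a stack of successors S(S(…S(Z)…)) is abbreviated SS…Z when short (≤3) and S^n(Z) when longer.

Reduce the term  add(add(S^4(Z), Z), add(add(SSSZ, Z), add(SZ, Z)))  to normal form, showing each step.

Answer: normal form = S^8(Z)  (in 20 steps)

Reduction:
  start: add(add(S^4(Z), Z), add(add(SSSZ, Z), add(SZ, Z)))
  step 1: add(S(add(SSSZ, Z)), add(add(SSSZ, Z), add(SZ, Z)))
  step 2: S(add(add(SSSZ, Z), add(add(SSSZ, Z), add(SZ, Z))))
  step 3: S(add(S(add(SSZ, Z)), add(add(SSSZ, Z), add(SZ, Z))))
  step 4: S(S(add(add(SSZ, Z), add(add(SSSZ, Z), add(SZ, Z)))))
  step 5: S(S(add(S(add(SZ, Z)), add(add(SSSZ, Z), add(SZ, Z)))))
  step 6: S(S(S(add(add(SZ, Z), add(add(SSSZ, Z), add(SZ, Z))))))
  step 7: S(S(S(add(S(add(Z, Z)), add(add(SSSZ, Z), add(SZ, Z))))))
  step 8: S(S(S(S(add(add(Z, Z), add(add(SSSZ, Z), add(SZ, Z)))))))
  step 9: S(S(S(S(add(Z, add(add(SSSZ, Z), add(SZ, Z)))))))
  step 10: S(S(S(S(add(add(SSSZ, Z), add(SZ, Z))))))
  step 11: S(S(S(S(add(S(add(SSZ, Z)), add(SZ, Z))))))
  step 12: S(S(S(S(S(add(add(SSZ, Z), add(SZ, Z)))))))
  step 13: S(S(S(S(S(add(S(add(SZ, Z)), add(SZ, Z)))))))
  step 14: S(S(S(S(S(S(add(add(SZ, Z), add(SZ, Z))))))))
  step 15: S(S(S(S(S(S(add(S(add(Z, Z)), add(SZ, Z))))))))
  step 16: S(S(S(S(S(S(S(add(add(Z, Z), add(SZ, Z)))))))))
  step 17: S(S(S(S(S(S(S(add(Z, add(SZ, Z)))))))))
  step 18: S(S(S(S(S(S(S(add(SZ, Z))))))))
  step 19: S(S(S(S(S(S(S(S(add(Z, Z)))))))))
  step 20: S^8(Z)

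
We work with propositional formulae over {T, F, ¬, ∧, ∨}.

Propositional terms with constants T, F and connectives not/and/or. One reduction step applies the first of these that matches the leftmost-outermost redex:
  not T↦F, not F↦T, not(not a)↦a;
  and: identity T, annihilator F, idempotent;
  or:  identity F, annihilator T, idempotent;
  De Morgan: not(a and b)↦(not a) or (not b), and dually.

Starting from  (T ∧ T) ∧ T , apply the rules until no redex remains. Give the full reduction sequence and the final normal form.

Answer: normal form = T  (in 2 steps)

Working:
  start: (T ∧ T) ∧ T
  [1] T ∧ T
  [2] T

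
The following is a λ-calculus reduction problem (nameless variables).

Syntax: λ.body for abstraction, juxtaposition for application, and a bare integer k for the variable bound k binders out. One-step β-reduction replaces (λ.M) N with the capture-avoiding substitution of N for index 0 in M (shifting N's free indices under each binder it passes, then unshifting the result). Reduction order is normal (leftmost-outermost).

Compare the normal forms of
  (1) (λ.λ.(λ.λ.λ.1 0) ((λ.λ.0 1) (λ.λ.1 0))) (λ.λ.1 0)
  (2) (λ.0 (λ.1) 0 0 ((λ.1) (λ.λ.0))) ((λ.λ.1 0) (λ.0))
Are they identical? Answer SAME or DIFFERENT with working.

Term A:
  start: (λ.λ.(λ.λ.λ.1 0) ((λ.λ.0 1) (λ.λ.1 0))) (λ.λ.1 0)
  →1  λ.(λ.λ.λ.1 0) ((λ.λ.0 1) (λ.λ.1 0))
  →2  λ.λ.λ.1 0

Term B:
  start: (λ.0 (λ.1) 0 0 ((λ.1) (λ.λ.0))) ((λ.λ.1 0) (λ.0))
  →1  (λ.λ.1 0) (λ.0) (λ.(λ.λ.1 0) (λ.0)) ((λ.λ.1 0) (λ.0)) ((λ.λ.1 0) (λ.0)) ((λ.(λ.λ.1 0) (λ.0)) (λ.λ.0))
  →2  (λ.(λ.0) 0) (λ.(λ.λ.1 0) (λ.0)) ((λ.λ.1 0) (λ.0)) ((λ.λ.1 0) (λ.0)) ((λ.(λ.λ.1 0) (λ.0)) (λ.λ.0))
  →3  (λ.0) (λ.(λ.λ.1 0) (λ.0)) ((λ.λ.1 0) (λ.0)) ((λ.λ.1 0) (λ.0)) ((λ.(λ.λ.1 0) (λ.0)) (λ.λ.0))
  →4  (λ.(λ.λ.1 0) (λ.0)) ((λ.λ.1 0) (λ.0)) ((λ.λ.1 0) (λ.0)) ((λ.(λ.λ.1 0) (λ.0)) (λ.λ.0))
  →5  (λ.λ.1 0) (λ.0) ((λ.λ.1 0) (λ.0)) ((λ.(λ.λ.1 0) (λ.0)) (λ.λ.0))
  →6  (λ.(λ.0) 0) ((λ.λ.1 0) (λ.0)) ((λ.(λ.λ.1 0) (λ.0)) (λ.λ.0))
  →7  (λ.0) ((λ.λ.1 0) (λ.0)) ((λ.(λ.λ.1 0) (λ.0)) (λ.λ.0))
  →8  (λ.λ.1 0) (λ.0) ((λ.(λ.λ.1 0) (λ.0)) (λ.λ.0))
  →9  (λ.(λ.0) 0) ((λ.(λ.λ.1 0) (λ.0)) (λ.λ.0))
  →10  (λ.0) ((λ.(λ.λ.1 0) (λ.0)) (λ.λ.0))
  →11  (λ.(λ.λ.1 0) (λ.0)) (λ.λ.0)
  →12  (λ.λ.1 0) (λ.0)
  →13  λ.(λ.0) 0
  →14  λ.0

Answer: DIFFERENT — A ⇓ λ.λ.λ.1 0, B ⇓ λ.0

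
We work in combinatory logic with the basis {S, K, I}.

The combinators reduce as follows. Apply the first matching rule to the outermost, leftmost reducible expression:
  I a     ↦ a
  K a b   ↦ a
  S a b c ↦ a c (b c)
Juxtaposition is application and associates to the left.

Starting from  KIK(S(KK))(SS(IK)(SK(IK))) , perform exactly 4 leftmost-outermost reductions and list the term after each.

Answer: after 4 steps: S(KK)(S(SKK)(IK(SK(IK))))

Derivation:
  start: KIK(S(KK))(SS(IK)(SK(IK)))
  →1  I(S(KK))(SS(IK)(SK(IK)))
  →2  S(KK)(SS(IK)(SK(IK)))
  →3  S(KK)(S(SK(IK))(IK(SK(IK))))
  →4  S(KK)(S(SKK)(IK(SK(IK))))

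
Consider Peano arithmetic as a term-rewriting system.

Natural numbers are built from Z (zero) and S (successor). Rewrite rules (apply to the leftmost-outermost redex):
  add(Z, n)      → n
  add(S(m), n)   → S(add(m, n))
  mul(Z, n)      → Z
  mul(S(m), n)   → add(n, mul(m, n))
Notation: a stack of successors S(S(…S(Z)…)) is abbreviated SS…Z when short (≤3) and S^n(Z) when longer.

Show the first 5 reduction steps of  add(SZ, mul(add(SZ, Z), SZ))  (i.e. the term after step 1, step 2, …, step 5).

  start: add(SZ, mul(add(SZ, Z), SZ))
  →1  S(add(Z, mul(add(SZ, Z), SZ)))
  →2  S(mul(add(SZ, Z), SZ))
  →3  S(mul(S(add(Z, Z)), SZ))
  →4  S(add(SZ, mul(add(Z, Z), SZ)))
  →5  S(S(add(Z, mul(add(Z, Z), SZ))))

Answer: after 5 steps: S(S(add(Z, mul(add(Z, Z), SZ))))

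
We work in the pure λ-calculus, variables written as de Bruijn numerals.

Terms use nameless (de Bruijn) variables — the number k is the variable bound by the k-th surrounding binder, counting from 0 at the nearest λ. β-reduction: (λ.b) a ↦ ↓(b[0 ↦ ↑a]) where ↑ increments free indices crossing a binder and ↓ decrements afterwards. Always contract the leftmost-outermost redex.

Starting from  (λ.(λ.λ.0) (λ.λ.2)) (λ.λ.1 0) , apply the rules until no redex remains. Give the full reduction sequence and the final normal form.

Answer: normal form = λ.0  (in 2 steps)

Working:
  start: (λ.(λ.λ.0) (λ.λ.2)) (λ.λ.1 0)
  [1] (λ.λ.0) (λ.λ.λ.λ.1 0)
  [2] λ.0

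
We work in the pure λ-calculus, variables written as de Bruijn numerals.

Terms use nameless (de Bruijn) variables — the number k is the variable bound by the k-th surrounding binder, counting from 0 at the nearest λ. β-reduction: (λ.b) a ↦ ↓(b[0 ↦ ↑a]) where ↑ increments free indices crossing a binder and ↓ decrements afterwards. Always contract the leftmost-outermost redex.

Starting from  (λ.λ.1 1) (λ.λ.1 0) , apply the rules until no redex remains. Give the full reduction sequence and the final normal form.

Answer: normal form = λ.λ.λ.1 0  (in 3 steps)

Reduction:
  start: (λ.λ.1 1) (λ.λ.1 0)
  [1] λ.(λ.λ.1 0) (λ.λ.1 0)
  [2] λ.λ.(λ.λ.1 0) 0
  [3] λ.λ.λ.1 0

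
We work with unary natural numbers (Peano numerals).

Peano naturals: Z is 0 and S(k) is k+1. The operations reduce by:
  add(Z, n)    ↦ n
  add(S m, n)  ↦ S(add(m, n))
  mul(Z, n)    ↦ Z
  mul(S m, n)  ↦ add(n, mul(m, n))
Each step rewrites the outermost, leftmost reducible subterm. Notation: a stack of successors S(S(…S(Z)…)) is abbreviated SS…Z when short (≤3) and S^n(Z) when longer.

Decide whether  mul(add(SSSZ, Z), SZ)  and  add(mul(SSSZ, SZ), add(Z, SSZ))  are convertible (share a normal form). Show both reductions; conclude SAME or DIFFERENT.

Term A:
  start: mul(add(SSSZ, Z), SZ)
  →1  mul(S(add(SSZ, Z)), SZ)
  →2  add(SZ, mul(add(SSZ, Z), SZ))
  →3  S(add(Z, mul(add(SSZ, Z), SZ)))
  →4  S(mul(add(SSZ, Z), SZ))
  →5  S(mul(S(add(SZ, Z)), SZ))
  →6  S(add(SZ, mul(add(SZ, Z), SZ)))
  →7  S(S(add(Z, mul(add(SZ, Z), SZ))))
  →8  S(S(mul(add(SZ, Z), SZ)))
  →9  S(S(mul(S(add(Z, Z)), SZ)))
  →10  S(S(add(SZ, mul(add(Z, Z), SZ))))
  →11  S(S(S(add(Z, mul(add(Z, Z), SZ)))))
  →12  S(S(S(mul(add(Z, Z), SZ))))
  →13  S(S(S(mul(Z, SZ))))
  →14  SSSZ

Term B:
  start: add(mul(SSSZ, SZ), add(Z, SSZ))
  →1  add(add(SZ, mul(SSZ, SZ)), add(Z, SSZ))
  →2  add(S(add(Z, mul(SSZ, SZ))), add(Z, SSZ))
  →3  S(add(add(Z, mul(SSZ, SZ)), add(Z, SSZ)))
  →4  S(add(mul(SSZ, SZ), add(Z, SSZ)))
  →5  S(add(add(SZ, mul(SZ, SZ)), add(Z, SSZ)))
  →6  S(add(S(add(Z, mul(SZ, SZ))), add(Z, SSZ)))
  →7  S(S(add(add(Z, mul(SZ, SZ)), add(Z, SSZ))))
  →8  S(S(add(mul(SZ, SZ), add(Z, SSZ))))
  →9  S(S(add(add(SZ, mul(Z, SZ)), add(Z, SSZ))))
  →10  S(S(add(S(add(Z, mul(Z, SZ))), add(Z, SSZ))))
  →11  S(S(S(add(add(Z, mul(Z, SZ)), add(Z, SSZ)))))
  →12  S(S(S(add(mul(Z, SZ), add(Z, SSZ)))))
  →13  S(S(S(add(Z, add(Z, SSZ)))))
  →14  S(S(S(add(Z, SSZ))))
  →15  S^5(Z)

Answer: DIFFERENT — A ⇓ SSSZ, B ⇓ S^5(Z)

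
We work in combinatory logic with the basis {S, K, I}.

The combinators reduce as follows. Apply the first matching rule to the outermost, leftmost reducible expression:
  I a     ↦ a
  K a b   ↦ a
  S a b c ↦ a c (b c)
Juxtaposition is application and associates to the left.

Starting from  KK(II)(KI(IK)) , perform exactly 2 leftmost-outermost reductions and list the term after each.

Answer: after 2 steps: KI

Reduction:
  start: KK(II)(KI(IK))
  step 1: K(KI(IK))
  step 2: KI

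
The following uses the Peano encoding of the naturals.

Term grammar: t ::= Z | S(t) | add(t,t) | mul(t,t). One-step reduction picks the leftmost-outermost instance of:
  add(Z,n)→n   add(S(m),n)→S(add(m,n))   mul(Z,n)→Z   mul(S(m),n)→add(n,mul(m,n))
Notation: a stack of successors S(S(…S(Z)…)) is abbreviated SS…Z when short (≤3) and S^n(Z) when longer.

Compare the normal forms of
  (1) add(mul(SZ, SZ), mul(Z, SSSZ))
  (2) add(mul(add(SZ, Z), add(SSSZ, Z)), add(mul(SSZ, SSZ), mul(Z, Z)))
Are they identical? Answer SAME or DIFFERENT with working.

Answer: DIFFERENT — A ⇓ SZ, B ⇓ S^7(Z)

Derivation:
Term A:
  start: add(mul(SZ, SZ), mul(Z, SSSZ))
  →1  add(add(SZ, mul(Z, SZ)), mul(Z, SSSZ))
  →2  add(S(add(Z, mul(Z, SZ))), mul(Z, SSSZ))
  →3  S(add(add(Z, mul(Z, SZ)), mul(Z, SSSZ)))
  →4  S(add(mul(Z, SZ), mul(Z, SSSZ)))
  →5  S(add(Z, mul(Z, SSSZ)))
  →6  S(mul(Z, SSSZ))
  →7  SZ

Term B:
  start: add(mul(add(SZ, Z), add(SSSZ, Z)), add(mul(SSZ, SSZ), mul(Z, Z)))
  →1  add(mul(S(add(Z, Z)), add(SSSZ, Z)), add(mul(SSZ, SSZ), mul(Z, Z)))
  →2  add(add(add(SSSZ, Z), mul(add(Z, Z), add(SSSZ, Z))), add(mul(SSZ, SSZ), mul(Z, Z)))
  →3  add(add(S(add(SSZ, Z)), mul(add(Z, Z), add(SSSZ, Z))), add(mul(SSZ, SSZ), mul(Z, Z)))
  →4  add(S(add(add(SSZ, Z), mul(add(Z, Z), add(SSSZ, Z)))), add(mul(SSZ, SSZ), mul(Z, Z)))
  →5  S(add(add(add(SSZ, Z), mul(add(Z, Z), add(SSSZ, Z))), add(mul(SSZ, SSZ), mul(Z, Z))))
  →6  S(add(add(S(add(SZ, Z)), mul(add(Z, Z), add(SSSZ, Z))), add(mul(SSZ, SSZ), mul(Z, Z))))
  →7  S(add(S(add(add(SZ, Z), mul(add(Z, Z), add(SSSZ, Z)))), add(mul(SSZ, SSZ), mul(Z, Z))))
  →8  S(S(add(add(add(SZ, Z), mul(add(Z, Z), add(SSSZ, Z))), add(mul(SSZ, SSZ), mul(Z, Z)))))
  →9  S(S(add(add(S(add(Z, Z)), mul(add(Z, Z), add(SSSZ, Z))), add(mul(SSZ, SSZ), mul(Z, Z)))))
  →10  S(S(add(S(add(add(Z, Z), mul(add(Z, Z), add(SSSZ, Z)))), add(mul(SSZ, SSZ), mul(Z, Z)))))
  →11  S(S(S(add(add(add(Z, Z), mul(add(Z, Z), add(SSSZ, Z))), add(mul(SSZ, SSZ), mul(Z, Z))))))
  →12  S(S(S(add(add(Z, mul(add(Z, Z), add(SSSZ, Z))), add(mul(SSZ, SSZ), mul(Z, Z))))))
  →13  S(S(S(add(mul(add(Z, Z), add(SSSZ, Z)), add(mul(SSZ, SSZ), mul(Z, Z))))))
  →14  S(S(S(add(mul(Z, add(SSSZ, Z)), add(mul(SSZ, SSZ), mul(Z, Z))))))
  →15  S(S(S(add(Z, add(mul(SSZ, SSZ), mul(Z, Z))))))
  →16  S(S(S(add(mul(SSZ, SSZ), mul(Z, Z)))))
  →17  S(S(S(add(add(SSZ, mul(SZ, SSZ)), mul(Z, Z)))))
  →18  S(S(S(add(S(add(SZ, mul(SZ, SSZ))), mul(Z, Z)))))
  →19  S(S(S(S(add(add(SZ, mul(SZ, SSZ)), mul(Z, Z))))))
  →20  S(S(S(S(add(S(add(Z, mul(SZ, SSZ))), mul(Z, Z))))))
  →21  S(S(S(S(S(add(add(Z, mul(SZ, SSZ)), mul(Z, Z)))))))
  →22  S(S(S(S(S(add(mul(SZ, SSZ), mul(Z, Z)))))))
  →23  S(S(S(S(S(add(add(SSZ, mul(Z, SSZ)), mul(Z, Z)))))))
  →24  S(S(S(S(S(add(S(add(SZ, mul(Z, SSZ))), mul(Z, Z)))))))
  →25  S(S(S(S(S(S(add(add(SZ, mul(Z, SSZ)), mul(Z, Z))))))))
  →26  S(S(S(S(S(S(add(S(add(Z, mul(Z, SSZ))), mul(Z, Z))))))))
  →27  S(S(S(S(S(S(S(add(add(Z, mul(Z, SSZ)), mul(Z, Z)))))))))
  →28  S(S(S(S(S(S(S(add(mul(Z, SSZ), mul(Z, Z)))))))))
  →29  S(S(S(S(S(S(S(add(Z, mul(Z, Z)))))))))
  →30  S(S(S(S(S(S(S(mul(Z, Z))))))))
  →31  S^7(Z)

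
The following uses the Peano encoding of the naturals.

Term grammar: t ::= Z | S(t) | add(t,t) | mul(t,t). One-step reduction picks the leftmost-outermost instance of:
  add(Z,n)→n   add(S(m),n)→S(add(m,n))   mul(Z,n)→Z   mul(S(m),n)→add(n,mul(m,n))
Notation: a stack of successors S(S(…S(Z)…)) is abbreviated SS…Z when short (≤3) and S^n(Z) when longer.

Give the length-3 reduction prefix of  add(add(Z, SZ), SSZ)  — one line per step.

  start: add(add(Z, SZ), SSZ)
  [1] add(SZ, SSZ)
  [2] S(add(Z, SSZ))
  [3] SSSZ

Answer: after 3 steps: SSSZ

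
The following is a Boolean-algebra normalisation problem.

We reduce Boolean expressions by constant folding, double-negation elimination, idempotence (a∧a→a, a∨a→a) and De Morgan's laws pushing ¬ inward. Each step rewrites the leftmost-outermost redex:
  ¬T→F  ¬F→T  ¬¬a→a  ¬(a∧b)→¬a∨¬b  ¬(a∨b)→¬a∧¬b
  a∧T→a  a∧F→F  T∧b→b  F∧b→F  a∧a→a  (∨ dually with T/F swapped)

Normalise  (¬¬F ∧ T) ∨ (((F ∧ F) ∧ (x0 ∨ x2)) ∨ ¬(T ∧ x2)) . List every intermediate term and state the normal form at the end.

  start: (¬¬F ∧ T) ∨ (((F ∧ F) ∧ (x0 ∨ x2)) ∨ ¬(T ∧ x2))
  [1] ¬¬F ∨ (((F ∧ F) ∧ (x0 ∨ x2)) ∨ ¬(T ∧ x2))
  [2] F ∨ (((F ∧ F) ∧ (x0 ∨ x2)) ∨ ¬(T ∧ x2))
  [3] ((F ∧ F) ∧ (x0 ∨ x2)) ∨ ¬(T ∧ x2)
  [4] (F ∧ (x0 ∨ x2)) ∨ ¬(T ∧ x2)
  [5] F ∨ ¬(T ∧ x2)
  [6] ¬(T ∧ x2)
  [7] ¬T ∨ ¬x2
  [8] F ∨ ¬x2
  [9] ¬x2

Answer: normal form = ¬x2  (in 9 steps)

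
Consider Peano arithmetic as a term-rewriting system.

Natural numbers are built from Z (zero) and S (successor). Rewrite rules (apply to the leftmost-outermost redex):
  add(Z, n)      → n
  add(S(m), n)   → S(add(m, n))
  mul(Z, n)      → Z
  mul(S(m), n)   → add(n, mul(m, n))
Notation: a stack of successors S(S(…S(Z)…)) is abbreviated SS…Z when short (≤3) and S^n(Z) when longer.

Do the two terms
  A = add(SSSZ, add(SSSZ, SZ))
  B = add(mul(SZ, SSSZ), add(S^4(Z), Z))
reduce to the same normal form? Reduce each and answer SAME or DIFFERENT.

Answer: SAME — A ⇓ S^7(Z), B ⇓ S^7(Z)

Reduction:
Term A:
  start: add(SSSZ, add(SSSZ, SZ))
  [1] S(add(SSZ, add(SSSZ, SZ)))
  [2] S(S(add(SZ, add(SSSZ, SZ))))
  [3] S(S(S(add(Z, add(SSSZ, SZ)))))
  [4] S(S(S(add(SSSZ, SZ))))
  [5] S(S(S(S(add(SSZ, SZ)))))
  [6] S(S(S(S(S(add(SZ, SZ))))))
  [7] S(S(S(S(S(S(add(Z, SZ)))))))
  [8] S^7(Z)

Term B:
  start: add(mul(SZ, SSSZ), add(S^4(Z), Z))
  [1] add(add(SSSZ, mul(Z, SSSZ)), add(S^4(Z), Z))
  [2] add(S(add(SSZ, mul(Z, SSSZ))), add(S^4(Z), Z))
  [3] S(add(add(SSZ, mul(Z, SSSZ)), add(S^4(Z), Z)))
  [4] S(add(S(add(SZ, mul(Z, SSSZ))), add(S^4(Z), Z)))
  [5] S(S(add(add(SZ, mul(Z, SSSZ)), add(S^4(Z), Z))))
  [6] S(S(add(S(add(Z, mul(Z, SSSZ))), add(S^4(Z), Z))))
  [7] S(S(S(add(add(Z, mul(Z, SSSZ)), add(S^4(Z), Z)))))
  [8] S(S(S(add(mul(Z, SSSZ), add(S^4(Z), Z)))))
  [9] S(S(S(add(Z, add(S^4(Z), Z)))))
  [10] S(S(S(add(S^4(Z), Z))))
  [11] S(S(S(S(add(SSSZ, Z)))))
  [12] S(S(S(S(S(add(SSZ, Z))))))
  [13] S(S(S(S(S(S(add(SZ, Z)))))))
  [14] S(S(S(S(S(S(S(add(Z, Z))))))))
  [15] S^7(Z)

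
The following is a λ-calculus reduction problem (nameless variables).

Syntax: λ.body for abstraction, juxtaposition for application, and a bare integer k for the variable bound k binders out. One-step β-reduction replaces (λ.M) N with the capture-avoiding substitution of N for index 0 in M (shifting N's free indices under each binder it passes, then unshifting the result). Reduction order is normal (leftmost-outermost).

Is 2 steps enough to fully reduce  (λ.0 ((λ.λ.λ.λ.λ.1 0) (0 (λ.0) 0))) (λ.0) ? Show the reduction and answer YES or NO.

  start: (λ.0 ((λ.λ.λ.λ.λ.1 0) (0 (λ.0) 0))) (λ.0)
  →1  (λ.0) ((λ.λ.λ.λ.λ.1 0) ((λ.0) (λ.0) (λ.0)))
  →2  (λ.λ.λ.λ.λ.1 0) ((λ.0) (λ.0) (λ.0))

Answer: NO — after 2 steps the term is (λ.λ.λ.λ.λ.1 0) ((λ.0) (λ.0) (λ.0)), not yet normal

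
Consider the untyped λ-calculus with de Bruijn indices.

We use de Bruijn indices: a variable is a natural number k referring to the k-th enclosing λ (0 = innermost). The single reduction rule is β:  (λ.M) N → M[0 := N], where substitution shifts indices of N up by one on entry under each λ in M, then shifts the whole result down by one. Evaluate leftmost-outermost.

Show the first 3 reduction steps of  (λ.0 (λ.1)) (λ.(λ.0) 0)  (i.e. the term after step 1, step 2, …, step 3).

  start: (λ.0 (λ.1)) (λ.(λ.0) 0)
  →1  (λ.(λ.0) 0) (λ.λ.(λ.0) 0)
  →2  (λ.0) (λ.λ.(λ.0) 0)
  →3  λ.λ.(λ.0) 0

Answer: after 3 steps: λ.λ.(λ.0) 0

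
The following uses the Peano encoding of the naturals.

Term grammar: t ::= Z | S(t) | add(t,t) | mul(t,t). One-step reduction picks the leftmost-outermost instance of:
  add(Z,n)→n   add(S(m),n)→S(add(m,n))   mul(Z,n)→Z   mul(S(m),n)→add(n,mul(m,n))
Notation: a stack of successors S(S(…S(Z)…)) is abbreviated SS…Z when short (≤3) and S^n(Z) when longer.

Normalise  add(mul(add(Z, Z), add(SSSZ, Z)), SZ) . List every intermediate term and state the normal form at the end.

  start: add(mul(add(Z, Z), add(SSSZ, Z)), SZ)
  →1  add(mul(Z, add(SSSZ, Z)), SZ)
  →2  add(Z, SZ)
  →3  SZ

Answer: normal form = SZ  (in 3 steps)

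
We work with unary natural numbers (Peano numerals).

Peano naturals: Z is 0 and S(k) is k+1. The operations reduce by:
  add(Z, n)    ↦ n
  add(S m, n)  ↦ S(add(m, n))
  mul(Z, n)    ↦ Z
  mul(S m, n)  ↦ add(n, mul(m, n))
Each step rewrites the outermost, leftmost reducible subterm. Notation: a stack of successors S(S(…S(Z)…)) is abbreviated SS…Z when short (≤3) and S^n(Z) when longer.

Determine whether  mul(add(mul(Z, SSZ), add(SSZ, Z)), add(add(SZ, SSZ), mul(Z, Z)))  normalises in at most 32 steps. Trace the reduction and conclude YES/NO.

  start: mul(add(mul(Z, SSZ), add(SSZ, Z)), add(add(SZ, SSZ), mul(Z, Z)))
  step 1: mul(add(Z, add(SSZ, Z)), add(add(SZ, SSZ), mul(Z, Z)))
  step 2: mul(add(SSZ, Z), add(add(SZ, SSZ), mul(Z, Z)))
  step 3: mul(S(add(SZ, Z)), add(add(SZ, SSZ), mul(Z, Z)))
  step 4: add(add(add(SZ, SSZ), mul(Z, Z)), mul(add(SZ, Z), add(add(SZ, SSZ), mul(Z, Z))))
  step 5: add(add(S(add(Z, SSZ)), mul(Z, Z)), mul(add(SZ, Z), add(add(SZ, SSZ), mul(Z, Z))))
  step 6: add(S(add(add(Z, SSZ), mul(Z, Z))), mul(add(SZ, Z), add(add(SZ, SSZ), mul(Z, Z))))
  step 7: S(add(add(add(Z, SSZ), mul(Z, Z)), mul(add(SZ, Z), add(add(SZ, SSZ), mul(Z, Z)))))
  step 8: S(add(add(SSZ, mul(Z, Z)), mul(add(SZ, Z), add(add(SZ, SSZ), mul(Z, Z)))))
  step 9: S(add(S(add(SZ, mul(Z, Z))), mul(add(SZ, Z), add(add(SZ, SSZ), mul(Z, Z)))))
  step 10: S(S(add(add(SZ, mul(Z, Z)), mul(add(SZ, Z), add(add(SZ, SSZ), mul(Z, Z))))))
  step 11: S(S(add(S(add(Z, mul(Z, Z))), mul(add(SZ, Z), add(add(SZ, SSZ), mul(Z, Z))))))
  step 12: S(S(S(add(add(Z, mul(Z, Z)), mul(add(SZ, Z), add(add(SZ, SSZ), mul(Z, Z)))))))
  step 13: S(S(S(add(mul(Z, Z), mul(add(SZ, Z), add(add(SZ, SSZ), mul(Z, Z)))))))
  step 14: S(S(S(add(Z, mul(add(SZ, Z), add(add(SZ, SSZ), mul(Z, Z)))))))
  step 15: S(S(S(mul(add(SZ, Z), add(add(SZ, SSZ), mul(Z, Z))))))
  step 16: S(S(S(mul(S(add(Z, Z)), add(add(SZ, SSZ), mul(Z, Z))))))
  step 17: S(S(S(add(add(add(SZ, SSZ), mul(Z, Z)), mul(add(Z, Z), add(add(SZ, SSZ), mul(Z, Z)))))))
  step 18: S(S(S(add(add(S(add(Z, SSZ)), mul(Z, Z)), mul(add(Z, Z), add(add(SZ, SSZ), mul(Z, Z)))))))
  step 19: S(S(S(add(S(add(add(Z, SSZ), mul(Z, Z))), mul(add(Z, Z), add(add(SZ, SSZ), mul(Z, Z)))))))
  step 20: S(S(S(S(add(add(add(Z, SSZ), mul(Z, Z)), mul(add(Z, Z), add(add(SZ, SSZ), mul(Z, Z))))))))
  step 21: S(S(S(S(add(add(SSZ, mul(Z, Z)), mul(add(Z, Z), add(add(SZ, SSZ), mul(Z, Z))))))))
  step 22: S(S(S(S(add(S(add(SZ, mul(Z, Z))), mul(add(Z, Z), add(add(SZ, SSZ), mul(Z, Z))))))))
  step 23: S(S(S(S(S(add(add(SZ, mul(Z, Z)), mul(add(Z, Z), add(add(SZ, SSZ), mul(Z, Z)))))))))
  step 24: S(S(S(S(S(add(S(add(Z, mul(Z, Z))), mul(add(Z, Z), add(add(SZ, SSZ), mul(Z, Z)))))))))
  step 25: S(S(S(S(S(S(add(add(Z, mul(Z, Z)), mul(add(Z, Z), add(add(SZ, SSZ), mul(Z, Z))))))))))
  step 26: S(S(S(S(S(S(add(mul(Z, Z), mul(add(Z, Z), add(add(SZ, SSZ), mul(Z, Z))))))))))
  step 27: S(S(S(S(S(S(add(Z, mul(add(Z, Z), add(add(SZ, SSZ), mul(Z, Z))))))))))
  step 28: S(S(S(S(S(S(mul(add(Z, Z), add(add(SZ, SSZ), mul(Z, Z)))))))))
  step 29: S(S(S(S(S(S(mul(Z, add(add(SZ, SSZ), mul(Z, Z)))))))))
  step 30: S^6(Z)

Answer: YES — reaches normal form S^6(Z) in 30 ≤ 32 steps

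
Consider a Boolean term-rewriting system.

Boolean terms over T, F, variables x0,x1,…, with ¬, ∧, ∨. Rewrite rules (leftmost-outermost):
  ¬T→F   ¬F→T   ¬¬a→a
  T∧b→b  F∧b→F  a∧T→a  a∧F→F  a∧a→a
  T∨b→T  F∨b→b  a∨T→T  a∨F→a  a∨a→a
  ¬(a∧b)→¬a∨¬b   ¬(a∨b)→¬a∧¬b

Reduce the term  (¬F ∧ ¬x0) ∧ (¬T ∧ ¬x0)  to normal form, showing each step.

  start: (¬F ∧ ¬x0) ∧ (¬T ∧ ¬x0)
  [1] (T ∧ ¬x0) ∧ (¬T ∧ ¬x0)
  [2] ¬x0 ∧ (¬T ∧ ¬x0)
  [3] ¬x0 ∧ (F ∧ ¬x0)
  [4] ¬x0 ∧ F
  [5] F

Answer: normal form = F  (in 5 steps)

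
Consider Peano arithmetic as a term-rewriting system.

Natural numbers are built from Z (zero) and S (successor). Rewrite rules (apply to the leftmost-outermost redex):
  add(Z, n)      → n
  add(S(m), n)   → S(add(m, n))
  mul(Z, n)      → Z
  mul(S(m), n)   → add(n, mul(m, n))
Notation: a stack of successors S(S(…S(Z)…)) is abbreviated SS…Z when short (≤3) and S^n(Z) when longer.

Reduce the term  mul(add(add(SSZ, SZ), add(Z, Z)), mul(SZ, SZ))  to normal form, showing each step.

  start: mul(add(add(SSZ, SZ), add(Z, Z)), mul(SZ, SZ))
  [1] mul(add(S(add(SZ, SZ)), add(Z, Z)), mul(SZ, SZ))
  [2] mul(S(add(add(SZ, SZ), add(Z, Z))), mul(SZ, SZ))
  [3] add(mul(SZ, SZ), mul(add(add(SZ, SZ), add(Z, Z)), mul(SZ, SZ)))
  [4] add(add(SZ, mul(Z, SZ)), mul(add(add(SZ, SZ), add(Z, Z)), mul(SZ, SZ)))
  [5] add(S(add(Z, mul(Z, SZ))), mul(add(add(SZ, SZ), add(Z, Z)), mul(SZ, SZ)))
  [6] S(add(add(Z, mul(Z, SZ)), mul(add(add(SZ, SZ), add(Z, Z)), mul(SZ, SZ))))
  [7] S(add(mul(Z, SZ), mul(add(add(SZ, SZ), add(Z, Z)), mul(SZ, SZ))))
  [8] S(add(Z, mul(add(add(SZ, SZ), add(Z, Z)), mul(SZ, SZ))))
  [9] S(mul(add(add(SZ, SZ), add(Z, Z)), mul(SZ, SZ)))
  [10] S(mul(add(S(add(Z, SZ)), add(Z, Z)), mul(SZ, SZ)))
  [11] S(mul(S(add(add(Z, SZ), add(Z, Z))), mul(SZ, SZ)))
  [12] S(add(mul(SZ, SZ), mul(add(add(Z, SZ), add(Z, Z)), mul(SZ, SZ))))
  [13] S(add(add(SZ, mul(Z, SZ)), mul(add(add(Z, SZ), add(Z, Z)), mul(SZ, SZ))))
  [14] S(add(S(add(Z, mul(Z, SZ))), mul(add(add(Z, SZ), add(Z, Z)), mul(SZ, SZ))))
  [15] S(S(add(add(Z, mul(Z, SZ)), mul(add(add(Z, SZ), add(Z, Z)), mul(SZ, SZ)))))
  [16] S(S(add(mul(Z, SZ), mul(add(add(Z, SZ), add(Z, Z)), mul(SZ, SZ)))))
  [17] S(S(add(Z, mul(add(add(Z, SZ), add(Z, Z)), mul(SZ, SZ)))))
  [18] S(S(mul(add(add(Z, SZ), add(Z, Z)), mul(SZ, SZ))))
  [19] S(S(mul(add(SZ, add(Z, Z)), mul(SZ, SZ))))
  [20] S(S(mul(S(add(Z, add(Z, Z))), mul(SZ, SZ))))
  [21] S(S(add(mul(SZ, SZ), mul(add(Z, add(Z, Z)), mul(SZ, SZ)))))
  [22] S(S(add(add(SZ, mul(Z, SZ)), mul(add(Z, add(Z, Z)), mul(SZ, SZ)))))
  [23] S(S(add(S(add(Z, mul(Z, SZ))), mul(add(Z, add(Z, Z)), mul(SZ, SZ)))))
  [24] S(S(S(add(add(Z, mul(Z, SZ)), mul(add(Z, add(Z, Z)), mul(SZ, SZ))))))
  [25] S(S(S(add(mul(Z, SZ), mul(add(Z, add(Z, Z)), mul(SZ, SZ))))))
  [26] S(S(S(add(Z, mul(add(Z, add(Z, Z)), mul(SZ, SZ))))))
  [27] S(S(S(mul(add(Z, add(Z, Z)), mul(SZ, SZ)))))
  [28] S(S(S(mul(add(Z, Z), mul(SZ, SZ)))))
  [29] S(S(S(mul(Z, mul(SZ, SZ)))))
  [30] SSSZ

Answer: normal form = SSSZ  (in 30 steps)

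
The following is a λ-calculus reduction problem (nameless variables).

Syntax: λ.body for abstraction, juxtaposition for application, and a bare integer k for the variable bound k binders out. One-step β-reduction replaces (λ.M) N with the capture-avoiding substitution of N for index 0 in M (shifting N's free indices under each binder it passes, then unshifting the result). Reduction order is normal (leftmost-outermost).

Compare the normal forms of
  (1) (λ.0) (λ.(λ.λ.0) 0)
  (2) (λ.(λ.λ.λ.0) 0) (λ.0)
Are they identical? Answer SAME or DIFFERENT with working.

Term A:
  start: (λ.0) (λ.(λ.λ.0) 0)
  step 1: λ.(λ.λ.0) 0
  step 2: λ.λ.0

Term B:
  start: (λ.(λ.λ.λ.0) 0) (λ.0)
  step 1: (λ.λ.λ.0) (λ.0)
  step 2: λ.λ.0

Answer: SAME — A ⇓ λ.λ.0, B ⇓ λ.λ.0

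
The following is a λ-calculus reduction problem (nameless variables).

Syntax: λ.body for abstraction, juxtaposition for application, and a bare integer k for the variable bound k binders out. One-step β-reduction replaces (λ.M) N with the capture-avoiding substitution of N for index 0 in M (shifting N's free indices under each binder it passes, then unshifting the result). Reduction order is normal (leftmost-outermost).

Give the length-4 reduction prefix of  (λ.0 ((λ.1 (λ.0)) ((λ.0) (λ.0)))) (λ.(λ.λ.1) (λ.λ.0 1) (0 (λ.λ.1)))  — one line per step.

  start: (λ.0 ((λ.1 (λ.0)) ((λ.0) (λ.0)))) (λ.(λ.λ.1) (λ.λ.0 1) (0 (λ.λ.1)))
  →1  (λ.(λ.λ.1) (λ.λ.0 1) (0 (λ.λ.1))) ((λ.(λ.(λ.λ.1) (λ.λ.0 1) (0 (λ.λ.1))) (λ.0)) ((λ.0) (λ.0)))
  →2  (λ.λ.1) (λ.λ.0 1) ((λ.(λ.(λ.λ.1) (λ.λ.0 1) (0 (λ.λ.1))) (λ.0)) ((λ.0) (λ.0)) (λ.λ.1))
  →3  (λ.λ.λ.0 1) ((λ.(λ.(λ.λ.1) (λ.λ.0 1) (0 (λ.λ.1))) (λ.0)) ((λ.0) (λ.0)) (λ.λ.1))
  →4  λ.λ.0 1

Answer: after 4 steps: λ.λ.0 1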